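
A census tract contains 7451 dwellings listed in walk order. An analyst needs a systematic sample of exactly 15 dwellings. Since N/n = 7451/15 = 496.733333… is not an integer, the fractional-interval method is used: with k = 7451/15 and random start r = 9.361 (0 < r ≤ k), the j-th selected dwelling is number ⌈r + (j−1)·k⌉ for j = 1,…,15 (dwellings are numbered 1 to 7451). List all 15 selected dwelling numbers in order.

10, 507, 1003, 1500, 1997, 2494, 2990, 3487, 3984, 4480, 4977, 5474, 5971, 6467, 6964

j=1: r + 0k = 9.361 → ⌈·⌉ = 10
j=2: r + 1k = 506.094333… → ⌈·⌉ = 507
j=3: r + 2k = 1002.827666… → ⌈·⌉ = 1003
j=4: r + 3k = 1499.561 → ⌈·⌉ = 1500
j=5: r + 4k = 1996.294333… → ⌈·⌉ = 1997
j=6: r + 5k = 2493.027666… → ⌈·⌉ = 2494
j=7: r + 6k = 2989.761 → ⌈·⌉ = 2990
j=8: r + 7k = 3486.494333… → ⌈·⌉ = 3487
j=9: r + 8k = 3983.227666… → ⌈·⌉ = 3984
j=10: r + 9k = 4479.961 → ⌈·⌉ = 4480
j=11: r + 10k = 4976.694333… → ⌈·⌉ = 4977
j=12: r + 11k = 5473.427666… → ⌈·⌉ = 5474
j=13: r + 12k = 5970.161 → ⌈·⌉ = 5971
j=14: r + 13k = 6466.894333… → ⌈·⌉ = 6467
j=15: r + 14k = 6963.627666… → ⌈·⌉ = 6964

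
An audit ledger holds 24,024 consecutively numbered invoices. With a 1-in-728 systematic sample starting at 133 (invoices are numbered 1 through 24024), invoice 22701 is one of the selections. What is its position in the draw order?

32

k = 728
position = (22701 − 133)/728 + 1 = 22568/728 + 1 = 31 + 1 = 32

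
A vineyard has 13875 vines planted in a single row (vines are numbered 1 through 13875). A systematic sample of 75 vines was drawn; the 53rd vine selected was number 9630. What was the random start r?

k = 13875/75 = 185
r = 9630 − (53−1)×185 = 9630 − 9620 = 10

10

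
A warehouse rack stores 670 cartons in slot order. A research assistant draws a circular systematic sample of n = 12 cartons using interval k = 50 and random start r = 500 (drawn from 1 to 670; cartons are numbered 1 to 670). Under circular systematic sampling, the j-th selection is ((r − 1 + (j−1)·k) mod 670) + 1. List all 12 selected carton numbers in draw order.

Selection 1: 500
Selection 2: 500 + 50 = 550
Selection 3: 550 + 50 = 600
Selection 4: 600 + 50 = 650
Selection 5: 650 + 50 = 700 → 700 − 670 = 30
Selection 6: 30 + 50 = 80
Selection 7: 80 + 50 = 130
Selection 8: 130 + 50 = 180
Selection 9: 180 + 50 = 230
Selection 10: 230 + 50 = 280
Selection 11: 280 + 50 = 330
Selection 12: 330 + 50 = 380

500, 550, 600, 650, 30, 80, 130, 180, 230, 280, 330, 380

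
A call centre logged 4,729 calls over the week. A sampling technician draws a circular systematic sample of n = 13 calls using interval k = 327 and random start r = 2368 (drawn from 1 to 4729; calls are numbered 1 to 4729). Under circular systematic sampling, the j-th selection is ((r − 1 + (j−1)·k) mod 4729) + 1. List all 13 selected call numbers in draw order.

2368, 2695, 3022, 3349, 3676, 4003, 4330, 4657, 255, 582, 909, 1236, 1563

Selection 1: 2368
Selection 2: 2368 + 327 = 2695
Selection 3: 2695 + 327 = 3022
Selection 4: 3022 + 327 = 3349
Selection 5: 3349 + 327 = 3676
Selection 6: 3676 + 327 = 4003
Selection 7: 4003 + 327 = 4330
Selection 8: 4330 + 327 = 4657
Selection 9: 4657 + 327 = 4984 → 4984 − 4729 = 255
Selection 10: 255 + 327 = 582
Selection 11: 582 + 327 = 909
Selection 12: 909 + 327 = 1236
Selection 13: 1236 + 327 = 1563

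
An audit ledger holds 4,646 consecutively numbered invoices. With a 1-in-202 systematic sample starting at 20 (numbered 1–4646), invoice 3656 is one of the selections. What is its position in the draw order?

k = 202
position = (3656 − 20)/202 + 1 = 3636/202 + 1 = 18 + 1 = 19

19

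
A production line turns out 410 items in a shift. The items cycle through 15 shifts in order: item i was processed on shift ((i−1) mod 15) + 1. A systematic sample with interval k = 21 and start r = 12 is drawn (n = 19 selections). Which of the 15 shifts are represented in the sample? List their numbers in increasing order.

Consecutive selections differ by k = 21, so their shift numbers differ by 21 mod 15 = 6.
gcd(21, 15) = 3, so the sample visits 15/3 = 5 distinct residues mod 15.
Start 12 is shift 12; the shifts hit are 3, 6, 9, 12, 15.

3, 6, 9, 12, 15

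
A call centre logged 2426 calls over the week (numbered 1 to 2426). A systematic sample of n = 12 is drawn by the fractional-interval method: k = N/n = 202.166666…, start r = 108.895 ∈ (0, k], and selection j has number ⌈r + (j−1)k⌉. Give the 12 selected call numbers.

j=1: r + 0k = 108.895 → ⌈·⌉ = 109
j=2: r + 1k = 311.061666… → ⌈·⌉ = 312
j=3: r + 2k = 513.228333… → ⌈·⌉ = 514
j=4: r + 3k = 715.395 → ⌈·⌉ = 716
j=5: r + 4k = 917.561666… → ⌈·⌉ = 918
j=6: r + 5k = 1119.728333… → ⌈·⌉ = 1120
j=7: r + 6k = 1321.895 → ⌈·⌉ = 1322
j=8: r + 7k = 1524.061666… → ⌈·⌉ = 1525
j=9: r + 8k = 1726.228333… → ⌈·⌉ = 1727
j=10: r + 9k = 1928.395 → ⌈·⌉ = 1929
j=11: r + 10k = 2130.561666… → ⌈·⌉ = 2131
j=12: r + 11k = 2332.728333… → ⌈·⌉ = 2333

109, 312, 514, 716, 918, 1120, 1322, 1525, 1727, 1929, 2131, 2333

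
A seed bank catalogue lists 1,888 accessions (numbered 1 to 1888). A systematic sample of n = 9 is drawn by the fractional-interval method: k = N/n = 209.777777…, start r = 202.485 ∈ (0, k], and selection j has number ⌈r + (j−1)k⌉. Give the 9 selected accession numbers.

203, 413, 623, 832, 1042, 1252, 1462, 1671, 1881

j=1: r + 0k = 202.485 → ⌈·⌉ = 203
j=2: r + 1k = 412.262777… → ⌈·⌉ = 413
j=3: r + 2k = 622.040555… → ⌈·⌉ = 623
j=4: r + 3k = 831.818333… → ⌈·⌉ = 832
j=5: r + 4k = 1041.596111… → ⌈·⌉ = 1042
j=6: r + 5k = 1251.373888… → ⌈·⌉ = 1252
j=7: r + 6k = 1461.151666… → ⌈·⌉ = 1462
j=8: r + 7k = 1670.929444… → ⌈·⌉ = 1671
j=9: r + 8k = 1880.707222… → ⌈·⌉ = 1881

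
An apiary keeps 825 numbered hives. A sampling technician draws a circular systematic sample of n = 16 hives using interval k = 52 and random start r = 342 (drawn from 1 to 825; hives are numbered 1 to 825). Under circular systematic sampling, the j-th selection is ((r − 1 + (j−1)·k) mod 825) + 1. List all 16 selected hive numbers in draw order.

342, 394, 446, 498, 550, 602, 654, 706, 758, 810, 37, 89, 141, 193, 245, 297

Selection 1: 342
Selection 2: 342 + 52 = 394
Selection 3: 394 + 52 = 446
Selection 4: 446 + 52 = 498
Selection 5: 498 + 52 = 550
Selection 6: 550 + 52 = 602
Selection 7: 602 + 52 = 654
Selection 8: 654 + 52 = 706
Selection 9: 706 + 52 = 758
Selection 10: 758 + 52 = 810
Selection 11: 810 + 52 = 862 → 862 − 825 = 37
Selection 12: 37 + 52 = 89
Selection 13: 89 + 52 = 141
Selection 14: 141 + 52 = 193
Selection 15: 193 + 52 = 245
Selection 16: 245 + 52 = 297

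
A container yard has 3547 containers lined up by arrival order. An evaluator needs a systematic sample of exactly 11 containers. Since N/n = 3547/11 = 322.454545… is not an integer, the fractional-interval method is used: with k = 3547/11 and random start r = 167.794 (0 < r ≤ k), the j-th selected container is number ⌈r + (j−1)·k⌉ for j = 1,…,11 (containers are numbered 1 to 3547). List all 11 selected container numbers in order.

168, 491, 813, 1136, 1458, 1781, 2103, 2425, 2748, 3070, 3393

j=1: r + 0k = 167.794 → ⌈·⌉ = 168
j=2: r + 1k = 490.248545… → ⌈·⌉ = 491
j=3: r + 2k = 812.703090… → ⌈·⌉ = 813
j=4: r + 3k = 1135.157636… → ⌈·⌉ = 1136
j=5: r + 4k = 1457.612181… → ⌈·⌉ = 1458
j=6: r + 5k = 1780.066727… → ⌈·⌉ = 1781
j=7: r + 6k = 2102.521272… → ⌈·⌉ = 2103
j=8: r + 7k = 2424.975818… → ⌈·⌉ = 2425
j=9: r + 8k = 2747.430363… → ⌈·⌉ = 2748
j=10: r + 9k = 3069.884909… → ⌈·⌉ = 3070
j=11: r + 10k = 3392.339454… → ⌈·⌉ = 3393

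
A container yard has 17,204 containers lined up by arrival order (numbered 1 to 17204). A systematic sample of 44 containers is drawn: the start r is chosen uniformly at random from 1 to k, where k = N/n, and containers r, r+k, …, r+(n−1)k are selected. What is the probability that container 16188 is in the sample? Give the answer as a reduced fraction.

1/391

k = 17204/44 = 391.
Container 16188 is selected iff r ≡ 16188 (mod 391); exactly one such r in {1,…,391}.
Inclusion probability = 1/391.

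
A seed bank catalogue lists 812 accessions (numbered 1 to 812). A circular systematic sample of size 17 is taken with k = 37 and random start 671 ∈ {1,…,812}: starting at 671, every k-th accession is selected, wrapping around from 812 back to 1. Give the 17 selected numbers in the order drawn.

671, 708, 745, 782, 7, 44, 81, 118, 155, 192, 229, 266, 303, 340, 377, 414, 451

Selection 1: 671
Selection 2: 671 + 37 = 708
Selection 3: 708 + 37 = 745
Selection 4: 745 + 37 = 782
Selection 5: 782 + 37 = 819 → 819 − 812 = 7
Selection 6: 7 + 37 = 44
Selection 7: 44 + 37 = 81
Selection 8: 81 + 37 = 118
Selection 9: 118 + 37 = 155
Selection 10: 155 + 37 = 192
Selection 11: 192 + 37 = 229
Selection 12: 229 + 37 = 266
Selection 13: 266 + 37 = 303
Selection 14: 303 + 37 = 340
Selection 15: 340 + 37 = 377
Selection 16: 377 + 37 = 414
Selection 17: 414 + 37 = 451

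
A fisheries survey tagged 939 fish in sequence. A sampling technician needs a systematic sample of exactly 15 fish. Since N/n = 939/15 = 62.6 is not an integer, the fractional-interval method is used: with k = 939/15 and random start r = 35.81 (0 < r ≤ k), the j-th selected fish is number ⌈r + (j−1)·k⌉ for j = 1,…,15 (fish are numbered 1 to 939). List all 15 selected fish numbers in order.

36, 99, 162, 224, 287, 349, 412, 475, 537, 600, 662, 725, 788, 850, 913

j=1: r + 0k = 35.81 → ⌈·⌉ = 36
j=2: r + 1k = 98.41 → ⌈·⌉ = 99
j=3: r + 2k = 161.01 → ⌈·⌉ = 162
j=4: r + 3k = 223.61 → ⌈·⌉ = 224
j=5: r + 4k = 286.21 → ⌈·⌉ = 287
j=6: r + 5k = 348.81 → ⌈·⌉ = 349
j=7: r + 6k = 411.41 → ⌈·⌉ = 412
j=8: r + 7k = 474.01 → ⌈·⌉ = 475
j=9: r + 8k = 536.61 → ⌈·⌉ = 537
j=10: r + 9k = 599.21 → ⌈·⌉ = 600
j=11: r + 10k = 661.81 → ⌈·⌉ = 662
j=12: r + 11k = 724.41 → ⌈·⌉ = 725
j=13: r + 12k = 787.01 → ⌈·⌉ = 788
j=14: r + 13k = 849.61 → ⌈·⌉ = 850
j=15: r + 14k = 912.21 → ⌈·⌉ = 913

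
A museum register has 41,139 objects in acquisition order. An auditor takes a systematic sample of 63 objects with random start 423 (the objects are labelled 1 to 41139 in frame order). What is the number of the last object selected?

k = 41139/63 = 653
63rd selection = r + (63−1)·k = 423 + 62×653 = 423 + 40486 = 40909

40909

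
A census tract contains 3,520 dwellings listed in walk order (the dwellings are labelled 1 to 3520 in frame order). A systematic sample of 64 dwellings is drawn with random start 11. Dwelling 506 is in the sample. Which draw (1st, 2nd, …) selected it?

k = 3520/64 = 55
position = (506 − 11)/55 + 1 = 495/55 + 1 = 9 + 1 = 10

10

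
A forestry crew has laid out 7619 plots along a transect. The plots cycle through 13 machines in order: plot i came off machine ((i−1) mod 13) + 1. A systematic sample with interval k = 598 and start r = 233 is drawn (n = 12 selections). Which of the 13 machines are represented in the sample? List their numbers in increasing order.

12

Consecutive selections differ by k = 598, so their machine numbers differ by 598 mod 13 = 0.
gcd(598, 13) = 13, so the sample visits 13/13 = 1 distinct residues mod 13.
Start 233 is machine 12; the machines hit are 12.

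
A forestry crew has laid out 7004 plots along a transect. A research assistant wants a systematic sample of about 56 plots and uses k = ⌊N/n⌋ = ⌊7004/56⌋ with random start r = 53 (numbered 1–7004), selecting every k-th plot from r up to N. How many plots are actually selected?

56

k = ⌊7004/56⌋ = 125
Achieved size = ⌊(7004 − 53)/125⌋ + 1 = ⌊6951/125⌋ + 1 = 55 + 1 = 56
(last selection: 53 + 55×125 = 6928 ≤ 7004; next would be 7053 > 7004)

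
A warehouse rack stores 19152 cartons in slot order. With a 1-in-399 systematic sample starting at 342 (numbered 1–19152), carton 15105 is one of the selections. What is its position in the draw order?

k = 399
position = (15105 − 342)/399 + 1 = 14763/399 + 1 = 37 + 1 = 38

38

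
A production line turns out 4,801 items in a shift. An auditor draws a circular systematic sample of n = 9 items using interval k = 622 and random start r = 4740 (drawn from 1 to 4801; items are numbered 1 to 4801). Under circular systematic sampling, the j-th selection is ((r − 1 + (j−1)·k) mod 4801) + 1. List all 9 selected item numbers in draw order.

4740, 561, 1183, 1805, 2427, 3049, 3671, 4293, 114

Selection 1: 4740
Selection 2: 4740 + 622 = 5362 → 5362 − 4801 = 561
Selection 3: 561 + 622 = 1183
Selection 4: 1183 + 622 = 1805
Selection 5: 1805 + 622 = 2427
Selection 6: 2427 + 622 = 3049
Selection 7: 3049 + 622 = 3671
Selection 8: 3671 + 622 = 4293
Selection 9: 4293 + 622 = 4915 → 4915 − 4801 = 114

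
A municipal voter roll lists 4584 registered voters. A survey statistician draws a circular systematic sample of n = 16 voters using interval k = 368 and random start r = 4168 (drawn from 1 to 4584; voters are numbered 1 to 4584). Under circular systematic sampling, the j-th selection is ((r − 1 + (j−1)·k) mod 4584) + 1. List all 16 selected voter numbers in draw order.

4168, 4536, 320, 688, 1056, 1424, 1792, 2160, 2528, 2896, 3264, 3632, 4000, 4368, 152, 520

Selection 1: 4168
Selection 2: 4168 + 368 = 4536
Selection 3: 4536 + 368 = 4904 → 4904 − 4584 = 320
Selection 4: 320 + 368 = 688
Selection 5: 688 + 368 = 1056
Selection 6: 1056 + 368 = 1424
Selection 7: 1424 + 368 = 1792
Selection 8: 1792 + 368 = 2160
Selection 9: 2160 + 368 = 2528
Selection 10: 2528 + 368 = 2896
Selection 11: 2896 + 368 = 3264
Selection 12: 3264 + 368 = 3632
Selection 13: 3632 + 368 = 4000
Selection 14: 4000 + 368 = 4368
Selection 15: 4368 + 368 = 4736 → 4736 − 4584 = 152
Selection 16: 152 + 368 = 520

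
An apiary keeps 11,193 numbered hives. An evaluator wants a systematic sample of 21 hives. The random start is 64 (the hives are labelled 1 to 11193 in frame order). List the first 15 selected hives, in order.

64, 597, 1130, 1663, 2196, 2729, 3262, 3795, 4328, 4861, 5394, 5927, 6460, 6993, 7526

k = N/n = 11193/21 = 533
hive 1: 64
hive 2: 64 + 533 = 597
hive 3: 597 + 533 = 1130
hive 4: 1130 + 533 = 1663
hive 5: 1663 + 533 = 2196
hive 6: 2196 + 533 = 2729
hive 7: 2729 + 533 = 3262
hive 8: 3262 + 533 = 3795
hive 9: 3795 + 533 = 4328
hive 10: 4328 + 533 = 4861
hive 11: 4861 + 533 = 5394
hive 12: 5394 + 533 = 5927
hive 13: 5927 + 533 = 6460
hive 14: 6460 + 533 = 6993
hive 15: 6993 + 533 = 7526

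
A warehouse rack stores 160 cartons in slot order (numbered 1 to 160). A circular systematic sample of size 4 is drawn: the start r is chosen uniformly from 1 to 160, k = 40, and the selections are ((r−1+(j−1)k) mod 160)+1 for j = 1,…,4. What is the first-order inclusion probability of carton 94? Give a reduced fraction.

1/40

For each position j, as r ranges over 1…160 the j-th selection hits every carton exactly once, so carton 94 is selected for exactly 4 of the 160 starts.
Inclusion probability = 4/160 = 1/40.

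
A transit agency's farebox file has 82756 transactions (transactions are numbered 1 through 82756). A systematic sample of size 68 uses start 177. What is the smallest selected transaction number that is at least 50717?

k = 82756/68 = 1217
Steps past start: ⌈(50717 − 177)/1217⌉ = ⌈50540/1217⌉ = 42
Selected transaction: 177 + 42×1217 = 51291

51291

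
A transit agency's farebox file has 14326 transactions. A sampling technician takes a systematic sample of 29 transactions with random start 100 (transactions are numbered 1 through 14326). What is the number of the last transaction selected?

13932

k = 14326/29 = 494
29th selection = r + (29−1)·k = 100 + 28×494 = 100 + 13832 = 13932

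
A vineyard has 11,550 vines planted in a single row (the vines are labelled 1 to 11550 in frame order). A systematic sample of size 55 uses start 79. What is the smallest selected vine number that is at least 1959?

1969

k = 11550/55 = 210
Steps past start: ⌈(1959 − 79)/210⌉ = ⌈1880/210⌉ = 9
Selected vine: 79 + 9×210 = 1969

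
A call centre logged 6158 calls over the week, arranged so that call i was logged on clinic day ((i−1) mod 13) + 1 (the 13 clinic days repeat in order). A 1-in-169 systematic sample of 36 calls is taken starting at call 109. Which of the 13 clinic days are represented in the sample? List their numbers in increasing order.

Consecutive selections differ by k = 169, so their clinic day numbers differ by 169 mod 13 = 0.
gcd(169, 13) = 13, so the sample visits 13/13 = 1 distinct residues mod 13.
Start 109 is clinic day 5; the clinic days hit are 5.

5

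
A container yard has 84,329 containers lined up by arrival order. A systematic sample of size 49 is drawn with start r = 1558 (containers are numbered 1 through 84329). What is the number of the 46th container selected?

79003

k = 84329/49 = 1721
46th selection = r + (46−1)·k = 1558 + 45×1721 = 1558 + 77445 = 79003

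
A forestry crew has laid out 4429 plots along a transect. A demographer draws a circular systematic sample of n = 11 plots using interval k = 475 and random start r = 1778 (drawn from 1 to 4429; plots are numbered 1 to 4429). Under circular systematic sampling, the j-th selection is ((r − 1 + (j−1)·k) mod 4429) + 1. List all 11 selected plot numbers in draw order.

1778, 2253, 2728, 3203, 3678, 4153, 199, 674, 1149, 1624, 2099

Selection 1: 1778
Selection 2: 1778 + 475 = 2253
Selection 3: 2253 + 475 = 2728
Selection 4: 2728 + 475 = 3203
Selection 5: 3203 + 475 = 3678
Selection 6: 3678 + 475 = 4153
Selection 7: 4153 + 475 = 4628 → 4628 − 4429 = 199
Selection 8: 199 + 475 = 674
Selection 9: 674 + 475 = 1149
Selection 10: 1149 + 475 = 1624
Selection 11: 1624 + 475 = 2099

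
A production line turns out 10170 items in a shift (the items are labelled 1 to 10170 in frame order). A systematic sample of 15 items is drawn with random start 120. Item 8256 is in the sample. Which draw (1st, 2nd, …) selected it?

13

k = 10170/15 = 678
position = (8256 − 120)/678 + 1 = 8136/678 + 1 = 12 + 1 = 13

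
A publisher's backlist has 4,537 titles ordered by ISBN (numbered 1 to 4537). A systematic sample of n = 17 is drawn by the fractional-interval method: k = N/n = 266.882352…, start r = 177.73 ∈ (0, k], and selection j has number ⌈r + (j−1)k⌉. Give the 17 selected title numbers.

j=1: r + 0k = 177.73 → ⌈·⌉ = 178
j=2: r + 1k = 444.612352… → ⌈·⌉ = 445
j=3: r + 2k = 711.494705… → ⌈·⌉ = 712
j=4: r + 3k = 978.377058… → ⌈·⌉ = 979
j=5: r + 4k = 1245.259411… → ⌈·⌉ = 1246
j=6: r + 5k = 1512.141764… → ⌈·⌉ = 1513
j=7: r + 6k = 1779.024117… → ⌈·⌉ = 1780
j=8: r + 7k = 2045.906470… → ⌈·⌉ = 2046
j=9: r + 8k = 2312.788823… → ⌈·⌉ = 2313
j=10: r + 9k = 2579.671176… → ⌈·⌉ = 2580
j=11: r + 10k = 2846.553529… → ⌈·⌉ = 2847
j=12: r + 11k = 3113.435882… → ⌈·⌉ = 3114
j=13: r + 12k = 3380.318235… → ⌈·⌉ = 3381
j=14: r + 13k = 3647.200588… → ⌈·⌉ = 3648
j=15: r + 14k = 3914.082941… → ⌈·⌉ = 3915
j=16: r + 15k = 4180.965294… → ⌈·⌉ = 4181
j=17: r + 16k = 4447.847647… → ⌈·⌉ = 4448

178, 445, 712, 979, 1246, 1513, 1780, 2046, 2313, 2580, 2847, 3114, 3381, 3648, 3915, 4181, 4448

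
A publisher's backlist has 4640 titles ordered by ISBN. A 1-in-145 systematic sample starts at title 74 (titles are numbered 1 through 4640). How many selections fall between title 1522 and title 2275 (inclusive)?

k = 145
First selection ≥ 1522: 74 + ⌈(1522−74)/145⌉·145 = 74 + 10×145 = 1524
Last selection ≤ 2275: 74 + ⌊(2275−74)/145⌋·145 = 74 + 15×145 = 2249
Count = 15 − 10 + 1 = 6

6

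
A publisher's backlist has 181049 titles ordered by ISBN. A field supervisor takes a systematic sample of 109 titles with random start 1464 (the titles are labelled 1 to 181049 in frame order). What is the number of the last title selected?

180852

k = 181049/109 = 1661
109th selection = r + (109−1)·k = 1464 + 108×1661 = 1464 + 179388 = 180852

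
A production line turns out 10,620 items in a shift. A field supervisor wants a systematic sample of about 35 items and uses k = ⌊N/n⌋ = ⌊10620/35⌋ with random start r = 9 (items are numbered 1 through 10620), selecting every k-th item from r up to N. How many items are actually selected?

36

k = ⌊10620/35⌋ = 303
Achieved size = ⌊(10620 − 9)/303⌋ + 1 = ⌊10611/303⌋ + 1 = 35 + 1 = 36
(last selection: 9 + 35×303 = 10614 ≤ 10620; next would be 10917 > 10620)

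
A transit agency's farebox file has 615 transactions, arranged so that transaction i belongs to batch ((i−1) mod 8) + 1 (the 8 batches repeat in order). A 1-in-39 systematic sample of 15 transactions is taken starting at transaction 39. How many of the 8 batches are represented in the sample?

8

Consecutive selections differ by k = 39, so their batch numbers differ by 39 mod 8 = 7.
gcd(39, 8) = 1, so the sample visits 8/1 = 8 distinct residues mod 8.
Start 39 is batch 7; the batches hit are 1, 2, 3, 4, 5, 6, 7, 8.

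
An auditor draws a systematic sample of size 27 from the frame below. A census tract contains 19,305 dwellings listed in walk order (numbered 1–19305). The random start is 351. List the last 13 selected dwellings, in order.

k = N/n = 19305/27 = 715
15th selection = 351 + 14×715 = 10361
16th: 10361 + 715 = 11076
17th: 11076 + 715 = 11791
18th: 11791 + 715 = 12506
19th: 12506 + 715 = 13221
20th: 13221 + 715 = 13936
21st: 13936 + 715 = 14651
22nd: 14651 + 715 = 15366
23rd: 15366 + 715 = 16081
24th: 16081 + 715 = 16796
25th: 16796 + 715 = 17511
26th: 17511 + 715 = 18226
27th: 18226 + 715 = 18941

10361, 11076, 11791, 12506, 13221, 13936, 14651, 15366, 16081, 16796, 17511, 18226, 18941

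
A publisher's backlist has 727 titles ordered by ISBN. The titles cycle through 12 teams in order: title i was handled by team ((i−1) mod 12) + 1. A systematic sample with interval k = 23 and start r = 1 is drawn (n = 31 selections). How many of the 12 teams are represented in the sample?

Consecutive selections differ by k = 23, so their team numbers differ by 23 mod 12 = 11.
gcd(23, 12) = 1, so the sample visits 12/1 = 12 distinct residues mod 12.
Start 1 is team 1; the teams hit are 1, 2, 3, 4, 5, 6, 7, 8, 9, 10, 11, 12.

12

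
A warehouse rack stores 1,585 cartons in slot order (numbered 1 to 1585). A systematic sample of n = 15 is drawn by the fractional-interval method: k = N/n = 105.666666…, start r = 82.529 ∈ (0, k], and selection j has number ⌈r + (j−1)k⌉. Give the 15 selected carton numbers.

j=1: r + 0k = 82.529 → ⌈·⌉ = 83
j=2: r + 1k = 188.195666… → ⌈·⌉ = 189
j=3: r + 2k = 293.862333… → ⌈·⌉ = 294
j=4: r + 3k = 399.529 → ⌈·⌉ = 400
j=5: r + 4k = 505.195666… → ⌈·⌉ = 506
j=6: r + 5k = 610.862333… → ⌈·⌉ = 611
j=7: r + 6k = 716.529 → ⌈·⌉ = 717
j=8: r + 7k = 822.195666… → ⌈·⌉ = 823
j=9: r + 8k = 927.862333… → ⌈·⌉ = 928
j=10: r + 9k = 1033.529 → ⌈·⌉ = 1034
j=11: r + 10k = 1139.195666… → ⌈·⌉ = 1140
j=12: r + 11k = 1244.862333… → ⌈·⌉ = 1245
j=13: r + 12k = 1350.529 → ⌈·⌉ = 1351
j=14: r + 13k = 1456.195666… → ⌈·⌉ = 1457
j=15: r + 14k = 1561.862333… → ⌈·⌉ = 1562

83, 189, 294, 400, 506, 611, 717, 823, 928, 1034, 1140, 1245, 1351, 1457, 1562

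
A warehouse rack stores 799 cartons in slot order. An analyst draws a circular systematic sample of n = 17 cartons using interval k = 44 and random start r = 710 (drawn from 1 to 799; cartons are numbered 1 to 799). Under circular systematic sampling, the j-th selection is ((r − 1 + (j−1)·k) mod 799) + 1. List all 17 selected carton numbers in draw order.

710, 754, 798, 43, 87, 131, 175, 219, 263, 307, 351, 395, 439, 483, 527, 571, 615

Selection 1: 710
Selection 2: 710 + 44 = 754
Selection 3: 754 + 44 = 798
Selection 4: 798 + 44 = 842 → 842 − 799 = 43
Selection 5: 43 + 44 = 87
Selection 6: 87 + 44 = 131
Selection 7: 131 + 44 = 175
Selection 8: 175 + 44 = 219
Selection 9: 219 + 44 = 263
Selection 10: 263 + 44 = 307
Selection 11: 307 + 44 = 351
Selection 12: 351 + 44 = 395
Selection 13: 395 + 44 = 439
Selection 14: 439 + 44 = 483
Selection 15: 483 + 44 = 527
Selection 16: 527 + 44 = 571
Selection 17: 571 + 44 = 615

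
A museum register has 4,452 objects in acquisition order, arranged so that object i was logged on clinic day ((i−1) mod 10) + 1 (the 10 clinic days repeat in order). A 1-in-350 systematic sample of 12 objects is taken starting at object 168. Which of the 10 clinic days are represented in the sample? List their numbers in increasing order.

8

Consecutive selections differ by k = 350, so their clinic day numbers differ by 350 mod 10 = 0.
gcd(350, 10) = 10, so the sample visits 10/10 = 1 distinct residues mod 10.
Start 168 is clinic day 8; the clinic days hit are 8.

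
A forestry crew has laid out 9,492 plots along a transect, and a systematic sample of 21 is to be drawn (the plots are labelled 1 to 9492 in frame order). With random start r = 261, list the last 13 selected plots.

3877, 4329, 4781, 5233, 5685, 6137, 6589, 7041, 7493, 7945, 8397, 8849, 9301

k = N/n = 9492/21 = 452
9th selection = 261 + 8×452 = 3877
10th: 3877 + 452 = 4329
11th: 4329 + 452 = 4781
12th: 4781 + 452 = 5233
13th: 5233 + 452 = 5685
14th: 5685 + 452 = 6137
15th: 6137 + 452 = 6589
16th: 6589 + 452 = 7041
17th: 7041 + 452 = 7493
18th: 7493 + 452 = 7945
19th: 7945 + 452 = 8397
20th: 8397 + 452 = 8849
21st: 8849 + 452 = 9301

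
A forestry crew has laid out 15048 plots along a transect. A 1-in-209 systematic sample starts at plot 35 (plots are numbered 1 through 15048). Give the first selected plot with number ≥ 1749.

1916

k = 209
Steps past start: ⌈(1749 − 35)/209⌉ = ⌈1714/209⌉ = 9
Selected plot: 35 + 9×209 = 1916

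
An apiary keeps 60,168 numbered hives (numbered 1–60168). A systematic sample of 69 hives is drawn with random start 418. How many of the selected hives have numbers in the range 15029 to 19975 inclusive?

6

k = 60168/69 = 872
First selection ≥ 15029: 418 + ⌈(15029−418)/872⌉·872 = 418 + 17×872 = 15242
Last selection ≤ 19975: 418 + ⌊(19975−418)/872⌋·872 = 418 + 22×872 = 19602
Count = 22 − 17 + 1 = 6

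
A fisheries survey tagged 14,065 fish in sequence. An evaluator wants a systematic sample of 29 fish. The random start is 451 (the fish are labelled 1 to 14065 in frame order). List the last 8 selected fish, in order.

10636, 11121, 11606, 12091, 12576, 13061, 13546, 14031

k = N/n = 14065/29 = 485
22nd selection = 451 + 21×485 = 10636
23rd: 10636 + 485 = 11121
24th: 11121 + 485 = 11606
25th: 11606 + 485 = 12091
26th: 12091 + 485 = 12576
27th: 12576 + 485 = 13061
28th: 13061 + 485 = 13546
29th: 13546 + 485 = 14031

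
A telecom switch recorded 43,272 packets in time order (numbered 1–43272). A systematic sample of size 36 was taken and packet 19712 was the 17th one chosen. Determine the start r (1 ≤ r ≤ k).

k = 43272/36 = 1202
r = 19712 − (17−1)×1202 = 19712 − 19232 = 480

480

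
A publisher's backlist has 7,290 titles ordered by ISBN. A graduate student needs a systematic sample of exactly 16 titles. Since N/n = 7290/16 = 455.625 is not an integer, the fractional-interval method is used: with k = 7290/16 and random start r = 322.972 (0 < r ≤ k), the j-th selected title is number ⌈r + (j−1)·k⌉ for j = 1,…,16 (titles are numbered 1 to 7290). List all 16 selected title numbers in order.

j=1: r + 0k = 322.972 → ⌈·⌉ = 323
j=2: r + 1k = 778.597 → ⌈·⌉ = 779
j=3: r + 2k = 1234.222 → ⌈·⌉ = 1235
j=4: r + 3k = 1689.847 → ⌈·⌉ = 1690
j=5: r + 4k = 2145.472 → ⌈·⌉ = 2146
j=6: r + 5k = 2601.097 → ⌈·⌉ = 2602
j=7: r + 6k = 3056.722 → ⌈·⌉ = 3057
j=8: r + 7k = 3512.347 → ⌈·⌉ = 3513
j=9: r + 8k = 3967.972 → ⌈·⌉ = 3968
j=10: r + 9k = 4423.597 → ⌈·⌉ = 4424
j=11: r + 10k = 4879.222 → ⌈·⌉ = 4880
j=12: r + 11k = 5334.847 → ⌈·⌉ = 5335
j=13: r + 12k = 5790.472 → ⌈·⌉ = 5791
j=14: r + 13k = 6246.097 → ⌈·⌉ = 6247
j=15: r + 14k = 6701.722 → ⌈·⌉ = 6702
j=16: r + 15k = 7157.347 → ⌈·⌉ = 7158

323, 779, 1235, 1690, 2146, 2602, 3057, 3513, 3968, 4424, 4880, 5335, 5791, 6247, 6702, 7158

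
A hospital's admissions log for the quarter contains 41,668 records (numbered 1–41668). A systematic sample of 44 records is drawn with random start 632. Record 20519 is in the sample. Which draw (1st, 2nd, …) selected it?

22

k = 41668/44 = 947
position = (20519 − 632)/947 + 1 = 19887/947 + 1 = 21 + 1 = 22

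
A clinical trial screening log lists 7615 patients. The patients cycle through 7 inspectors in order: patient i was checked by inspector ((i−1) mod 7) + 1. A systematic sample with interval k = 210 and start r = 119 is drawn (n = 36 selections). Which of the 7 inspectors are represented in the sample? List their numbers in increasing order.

Consecutive selections differ by k = 210, so their inspector numbers differ by 210 mod 7 = 0.
gcd(210, 7) = 7, so the sample visits 7/7 = 1 distinct residues mod 7.
Start 119 is inspector 7; the inspectors hit are 7.

7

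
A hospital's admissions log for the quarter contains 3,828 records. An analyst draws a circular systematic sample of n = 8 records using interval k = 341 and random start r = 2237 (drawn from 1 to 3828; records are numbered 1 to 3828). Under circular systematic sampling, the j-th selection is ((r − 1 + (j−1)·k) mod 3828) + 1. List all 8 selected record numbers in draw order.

2237, 2578, 2919, 3260, 3601, 114, 455, 796

Selection 1: 2237
Selection 2: 2237 + 341 = 2578
Selection 3: 2578 + 341 = 2919
Selection 4: 2919 + 341 = 3260
Selection 5: 3260 + 341 = 3601
Selection 6: 3601 + 341 = 3942 → 3942 − 3828 = 114
Selection 7: 114 + 341 = 455
Selection 8: 455 + 341 = 796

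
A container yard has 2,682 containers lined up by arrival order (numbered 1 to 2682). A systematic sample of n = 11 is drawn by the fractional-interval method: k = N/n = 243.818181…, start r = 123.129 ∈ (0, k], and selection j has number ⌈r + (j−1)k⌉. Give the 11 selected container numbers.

124, 367, 611, 855, 1099, 1343, 1587, 1830, 2074, 2318, 2562

j=1: r + 0k = 123.129 → ⌈·⌉ = 124
j=2: r + 1k = 366.947181… → ⌈·⌉ = 367
j=3: r + 2k = 610.765363… → ⌈·⌉ = 611
j=4: r + 3k = 854.583545… → ⌈·⌉ = 855
j=5: r + 4k = 1098.401727… → ⌈·⌉ = 1099
j=6: r + 5k = 1342.219909… → ⌈·⌉ = 1343
j=7: r + 6k = 1586.038090… → ⌈·⌉ = 1587
j=8: r + 7k = 1829.856272… → ⌈·⌉ = 1830
j=9: r + 8k = 2073.674454… → ⌈·⌉ = 2074
j=10: r + 9k = 2317.492636… → ⌈·⌉ = 2318
j=11: r + 10k = 2561.310818… → ⌈·⌉ = 2562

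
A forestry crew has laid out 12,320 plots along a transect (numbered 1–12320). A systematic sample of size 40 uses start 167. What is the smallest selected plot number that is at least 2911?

2939

k = 12320/40 = 308
Steps past start: ⌈(2911 − 167)/308⌉ = ⌈2744/308⌉ = 9
Selected plot: 167 + 9×308 = 2939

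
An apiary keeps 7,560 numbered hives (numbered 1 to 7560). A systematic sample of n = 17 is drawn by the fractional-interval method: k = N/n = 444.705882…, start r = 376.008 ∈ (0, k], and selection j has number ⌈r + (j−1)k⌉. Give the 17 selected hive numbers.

377, 821, 1266, 1711, 2155, 2600, 3045, 3489, 3934, 4379, 4824, 5268, 5713, 6158, 6602, 7047, 7492

j=1: r + 0k = 376.008 → ⌈·⌉ = 377
j=2: r + 1k = 820.713882… → ⌈·⌉ = 821
j=3: r + 2k = 1265.419764… → ⌈·⌉ = 1266
j=4: r + 3k = 1710.125647… → ⌈·⌉ = 1711
j=5: r + 4k = 2154.831529… → ⌈·⌉ = 2155
j=6: r + 5k = 2599.537411… → ⌈·⌉ = 2600
j=7: r + 6k = 3044.243294… → ⌈·⌉ = 3045
j=8: r + 7k = 3488.949176… → ⌈·⌉ = 3489
j=9: r + 8k = 3933.655058… → ⌈·⌉ = 3934
j=10: r + 9k = 4378.360941… → ⌈·⌉ = 4379
j=11: r + 10k = 4823.066823… → ⌈·⌉ = 4824
j=12: r + 11k = 5267.772705… → ⌈·⌉ = 5268
j=13: r + 12k = 5712.478588… → ⌈·⌉ = 5713
j=14: r + 13k = 6157.184470… → ⌈·⌉ = 6158
j=15: r + 14k = 6601.890352… → ⌈·⌉ = 6602
j=16: r + 15k = 7046.596235… → ⌈·⌉ = 7047
j=17: r + 16k = 7491.302117… → ⌈·⌉ = 7492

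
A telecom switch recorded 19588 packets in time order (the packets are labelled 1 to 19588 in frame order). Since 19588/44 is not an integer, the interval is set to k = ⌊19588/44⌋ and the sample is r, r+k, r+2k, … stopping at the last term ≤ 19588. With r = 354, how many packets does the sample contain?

44

k = ⌊19588/44⌋ = 445
Achieved size = ⌊(19588 − 354)/445⌋ + 1 = ⌊19234/445⌋ + 1 = 43 + 1 = 44
(last selection: 354 + 43×445 = 19489 ≤ 19588; next would be 19934 > 19588)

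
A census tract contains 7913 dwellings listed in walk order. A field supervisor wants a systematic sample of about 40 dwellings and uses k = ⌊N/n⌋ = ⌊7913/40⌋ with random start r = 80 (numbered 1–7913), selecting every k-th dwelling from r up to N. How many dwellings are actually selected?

40

k = ⌊7913/40⌋ = 197
Achieved size = ⌊(7913 − 80)/197⌋ + 1 = ⌊7833/197⌋ + 1 = 39 + 1 = 40
(last selection: 80 + 39×197 = 7763 ≤ 7913; next would be 7960 > 7913)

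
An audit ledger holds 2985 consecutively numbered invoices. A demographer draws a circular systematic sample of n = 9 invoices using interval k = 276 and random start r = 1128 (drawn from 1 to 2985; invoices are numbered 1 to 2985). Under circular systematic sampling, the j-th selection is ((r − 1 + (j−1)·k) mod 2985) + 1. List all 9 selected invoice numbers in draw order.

1128, 1404, 1680, 1956, 2232, 2508, 2784, 75, 351

Selection 1: 1128
Selection 2: 1128 + 276 = 1404
Selection 3: 1404 + 276 = 1680
Selection 4: 1680 + 276 = 1956
Selection 5: 1956 + 276 = 2232
Selection 6: 2232 + 276 = 2508
Selection 7: 2508 + 276 = 2784
Selection 8: 2784 + 276 = 3060 → 3060 − 2985 = 75
Selection 9: 75 + 276 = 351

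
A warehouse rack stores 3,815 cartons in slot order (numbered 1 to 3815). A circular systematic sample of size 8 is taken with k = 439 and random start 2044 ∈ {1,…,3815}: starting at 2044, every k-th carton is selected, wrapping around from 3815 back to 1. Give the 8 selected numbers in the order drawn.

Selection 1: 2044
Selection 2: 2044 + 439 = 2483
Selection 3: 2483 + 439 = 2922
Selection 4: 2922 + 439 = 3361
Selection 5: 3361 + 439 = 3800
Selection 6: 3800 + 439 = 4239 → 4239 − 3815 = 424
Selection 7: 424 + 439 = 863
Selection 8: 863 + 439 = 1302

2044, 2483, 2922, 3361, 3800, 424, 863, 1302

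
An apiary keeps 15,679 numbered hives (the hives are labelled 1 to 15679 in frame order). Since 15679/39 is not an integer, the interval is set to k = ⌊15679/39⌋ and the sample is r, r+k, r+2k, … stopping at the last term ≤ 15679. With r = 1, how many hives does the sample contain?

40

k = ⌊15679/39⌋ = 402
Achieved size = ⌊(15679 − 1)/402⌋ + 1 = ⌊15678/402⌋ + 1 = 39 + 1 = 40
(last selection: 1 + 39×402 = 15679 ≤ 15679; next would be 16081 > 15679)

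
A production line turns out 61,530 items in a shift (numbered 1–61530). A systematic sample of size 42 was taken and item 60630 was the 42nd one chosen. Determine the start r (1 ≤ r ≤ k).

k = 61530/42 = 1465
r = 60630 − (42−1)×1465 = 60630 − 60065 = 565

565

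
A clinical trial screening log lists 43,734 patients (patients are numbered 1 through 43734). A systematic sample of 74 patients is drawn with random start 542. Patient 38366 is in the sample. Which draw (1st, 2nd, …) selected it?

65

k = 43734/74 = 591
position = (38366 − 542)/591 + 1 = 37824/591 + 1 = 64 + 1 = 65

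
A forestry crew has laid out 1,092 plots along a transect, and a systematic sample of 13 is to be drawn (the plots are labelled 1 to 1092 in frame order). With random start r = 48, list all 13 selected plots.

48, 132, 216, 300, 384, 468, 552, 636, 720, 804, 888, 972, 1056

k = N/n = 1092/13 = 84
plot 1: 48
plot 2: 48 + 84 = 132
plot 3: 132 + 84 = 216
plot 4: 216 + 84 = 300
plot 5: 300 + 84 = 384
plot 6: 384 + 84 = 468
plot 7: 468 + 84 = 552
plot 8: 552 + 84 = 636
plot 9: 636 + 84 = 720
plot 10: 720 + 84 = 804
plot 11: 804 + 84 = 888
plot 12: 888 + 84 = 972
plot 13: 972 + 84 = 1056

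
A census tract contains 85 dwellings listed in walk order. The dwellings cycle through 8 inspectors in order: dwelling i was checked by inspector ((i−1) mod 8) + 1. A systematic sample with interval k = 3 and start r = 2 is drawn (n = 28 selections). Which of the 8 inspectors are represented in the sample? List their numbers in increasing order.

Consecutive selections differ by k = 3, so their inspector numbers differ by 3 mod 8 = 3.
gcd(3, 8) = 1, so the sample visits 8/1 = 8 distinct residues mod 8.
Start 2 is inspector 2; the inspectors hit are 1, 2, 3, 4, 5, 6, 7, 8.

1, 2, 3, 4, 5, 6, 7, 8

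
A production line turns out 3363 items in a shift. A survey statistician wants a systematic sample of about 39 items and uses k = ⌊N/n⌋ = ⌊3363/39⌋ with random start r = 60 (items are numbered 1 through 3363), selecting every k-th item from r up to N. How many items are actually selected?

39

k = ⌊3363/39⌋ = 86
Achieved size = ⌊(3363 − 60)/86⌋ + 1 = ⌊3303/86⌋ + 1 = 38 + 1 = 39
(last selection: 60 + 38×86 = 3328 ≤ 3363; next would be 3414 > 3363)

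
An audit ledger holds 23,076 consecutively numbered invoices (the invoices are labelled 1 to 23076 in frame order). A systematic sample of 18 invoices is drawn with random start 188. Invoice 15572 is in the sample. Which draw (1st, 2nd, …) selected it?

13

k = 23076/18 = 1282
position = (15572 − 188)/1282 + 1 = 15384/1282 + 1 = 12 + 1 = 13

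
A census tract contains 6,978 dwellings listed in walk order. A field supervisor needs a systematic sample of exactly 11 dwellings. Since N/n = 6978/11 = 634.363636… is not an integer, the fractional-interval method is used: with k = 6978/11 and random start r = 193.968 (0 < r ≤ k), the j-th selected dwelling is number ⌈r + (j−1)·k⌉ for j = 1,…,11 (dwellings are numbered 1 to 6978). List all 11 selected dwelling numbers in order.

j=1: r + 0k = 193.968 → ⌈·⌉ = 194
j=2: r + 1k = 828.331636… → ⌈·⌉ = 829
j=3: r + 2k = 1462.695272… → ⌈·⌉ = 1463
j=4: r + 3k = 2097.058909… → ⌈·⌉ = 2098
j=5: r + 4k = 2731.422545… → ⌈·⌉ = 2732
j=6: r + 5k = 3365.786181… → ⌈·⌉ = 3366
j=7: r + 6k = 4000.149818… → ⌈·⌉ = 4001
j=8: r + 7k = 4634.513454… → ⌈·⌉ = 4635
j=9: r + 8k = 5268.877090… → ⌈·⌉ = 5269
j=10: r + 9k = 5903.240727… → ⌈·⌉ = 5904
j=11: r + 10k = 6537.604363… → ⌈·⌉ = 6538

194, 829, 1463, 2098, 2732, 3366, 4001, 4635, 5269, 5904, 6538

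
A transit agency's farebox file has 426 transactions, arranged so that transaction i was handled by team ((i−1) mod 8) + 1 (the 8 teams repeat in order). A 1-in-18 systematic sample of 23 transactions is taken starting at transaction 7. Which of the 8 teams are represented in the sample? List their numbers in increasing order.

1, 3, 5, 7

Consecutive selections differ by k = 18, so their team numbers differ by 18 mod 8 = 2.
gcd(18, 8) = 2, so the sample visits 8/2 = 4 distinct residues mod 8.
Start 7 is team 7; the teams hit are 1, 3, 5, 7.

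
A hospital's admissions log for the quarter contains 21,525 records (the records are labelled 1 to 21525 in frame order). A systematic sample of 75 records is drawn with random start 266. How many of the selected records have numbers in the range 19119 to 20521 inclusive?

5

k = 21525/75 = 287
First selection ≥ 19119: 266 + ⌈(19119−266)/287⌉·287 = 266 + 66×287 = 19208
Last selection ≤ 20521: 266 + ⌊(20521−266)/287⌋·287 = 266 + 70×287 = 20356
Count = 70 − 66 + 1 = 5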